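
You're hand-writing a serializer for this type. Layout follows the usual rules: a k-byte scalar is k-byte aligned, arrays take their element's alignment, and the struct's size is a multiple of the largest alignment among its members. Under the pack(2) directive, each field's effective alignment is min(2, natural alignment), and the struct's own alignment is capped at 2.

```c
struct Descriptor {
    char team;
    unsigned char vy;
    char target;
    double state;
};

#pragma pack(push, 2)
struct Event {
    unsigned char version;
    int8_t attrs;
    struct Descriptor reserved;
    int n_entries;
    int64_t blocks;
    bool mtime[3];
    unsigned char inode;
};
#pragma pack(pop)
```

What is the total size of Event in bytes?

Descriptor: 0..1  team  (1B, 1-aligned); 1..2  vy  (1B, 1-aligned); 2..3  target  (1B, 1-aligned); 3..8  -- padding (5B); 8..16  state  (8B, 8-aligned); sizeof = 16, alignof = 8
0..1  version  (1B, 1-aligned)
1..2  attrs  (1B, 1-aligned)
2..18  reserved  (16B, 2-aligned)
18..22  n_entries  (4B, 2-aligned)
22..30  blocks  (8B, 2-aligned)
30..33  mtime  (3B, 1-aligned)
33..34  inode  (1B, 1-aligned)
sizeof = 34, alignof = 2

34 bytes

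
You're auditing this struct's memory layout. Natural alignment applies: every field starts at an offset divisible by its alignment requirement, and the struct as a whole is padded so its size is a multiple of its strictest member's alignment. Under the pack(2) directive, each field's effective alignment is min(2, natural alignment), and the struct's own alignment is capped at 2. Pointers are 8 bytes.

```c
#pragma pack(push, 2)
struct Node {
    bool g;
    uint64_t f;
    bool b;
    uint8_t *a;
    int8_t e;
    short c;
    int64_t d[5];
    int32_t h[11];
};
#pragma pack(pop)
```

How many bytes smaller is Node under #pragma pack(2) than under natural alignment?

20

natural layout:
  0..1  g  (1B, 1-aligned)
  1..8  -- padding (7B)
  8..16  f  (8B, 8-aligned)
  16..17  b  (1B, 1-aligned)
  17..24  -- padding (7B)
  24..32  a  (8B, 8-aligned)
  32..33  e  (1B, 1-aligned)
  33..34  -- padding (1B)
  34..36  c  (2B, 2-aligned)
  36..40  -- padding (4B)
  40..80  d  (40B, 8-aligned)
  80..124  h  (44B, 4-aligned)
  124..128  -- tail padding (4B)
  sizeof = 128, alignof = 8
packed(2) layout:
  0..1  g  (1B, 1-aligned)
  1..2  -- padding (1B)
  2..10  f  (8B, 2-aligned)
  10..11  b  (1B, 1-aligned)
  11..12  -- padding (1B)
  12..20  a  (8B, 2-aligned)
  20..21  e  (1B, 1-aligned)
  21..22  -- padding (1B)
  22..24  c  (2B, 2-aligned)
  24..64  d  (40B, 2-aligned)
  64..108  h  (44B, 2-aligned)
  sizeof = 108, alignof = 2
128 − 108 = 20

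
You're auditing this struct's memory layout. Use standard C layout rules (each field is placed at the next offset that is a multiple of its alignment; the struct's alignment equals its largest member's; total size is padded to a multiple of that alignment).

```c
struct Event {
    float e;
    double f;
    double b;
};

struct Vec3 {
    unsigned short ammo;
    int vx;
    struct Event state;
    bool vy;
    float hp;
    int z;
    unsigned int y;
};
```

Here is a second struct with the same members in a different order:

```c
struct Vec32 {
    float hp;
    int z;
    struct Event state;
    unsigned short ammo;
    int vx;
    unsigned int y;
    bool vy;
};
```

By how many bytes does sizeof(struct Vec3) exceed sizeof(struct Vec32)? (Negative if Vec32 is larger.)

0

Event: e at 0 (size 4, align 4) → ends 4; pad 4 to align 8 for f; f at 8 (size 8, align 8) → ends 16; b at 16 (size 8, align 8) → ends 24; total 24 bytes, alignment 8
ammo at 0 (size 2, align 2) → ends 2
pad 2 to align 4 for vx
vx at 4 (size 4, align 4) → ends 8
state at 8 (size 24, align 8) → ends 32
vy at 32 (size 1, align 1) → ends 33
pad 3 to align 4 for hp
hp at 36 (size 4, align 4) → ends 40
z at 40 (size 4, align 4) → ends 44
y at 44 (size 4, align 4) → ends 48
total 48 bytes, alignment 8
— Vec32 —
hp at 0 (size 4, align 4) → ends 4
z at 4 (size 4, align 4) → ends 8
state at 8 (size 24, align 8) → ends 32
ammo at 32 (size 2, align 2) → ends 34
pad 2 to align 4 for vx
vx at 36 (size 4, align 4) → ends 40
y at 40 (size 4, align 4) → ends 44
vy at 44 (size 1, align 1) → ends 45
tail pad 3 to reach multiple of 8
total 48 bytes, alignment 8
48 − 48 = 0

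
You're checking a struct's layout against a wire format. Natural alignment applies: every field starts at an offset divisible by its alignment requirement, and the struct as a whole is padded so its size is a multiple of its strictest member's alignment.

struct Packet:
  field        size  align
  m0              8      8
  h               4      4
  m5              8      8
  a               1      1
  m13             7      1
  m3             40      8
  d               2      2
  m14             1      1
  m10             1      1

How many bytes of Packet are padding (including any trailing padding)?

m0 at 0 (size 8, align 8) → ends 8
h at 8 (size 4, align 4) → ends 12
pad 4 to align 8 for m5
m5 at 16 (size 8, align 8) → ends 24
a at 24 (size 1, align 1) → ends 25
m13 at 25 (size 7, align 1) → ends 32
m3 at 32 (size 40, align 8) → ends 72
d at 72 (size 2, align 2) → ends 74
m14 at 74 (size 1, align 1) → ends 75
m10 at 75 (size 1, align 1) → ends 76
tail pad 4 to reach multiple of 8
total 80 bytes, alignment 8
data bytes 72, size 80 → padding 8

8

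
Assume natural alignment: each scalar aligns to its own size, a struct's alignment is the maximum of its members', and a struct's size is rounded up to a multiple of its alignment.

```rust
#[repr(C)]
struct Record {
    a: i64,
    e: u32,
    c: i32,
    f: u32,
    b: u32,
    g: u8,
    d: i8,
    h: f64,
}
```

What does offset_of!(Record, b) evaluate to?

0..8  a  (8B, 8-aligned)
8..12  e  (4B, 4-aligned)
12..16  c  (4B, 4-aligned)
16..20  f  (4B, 4-aligned)
20..24  b  (4B, 4-aligned)

20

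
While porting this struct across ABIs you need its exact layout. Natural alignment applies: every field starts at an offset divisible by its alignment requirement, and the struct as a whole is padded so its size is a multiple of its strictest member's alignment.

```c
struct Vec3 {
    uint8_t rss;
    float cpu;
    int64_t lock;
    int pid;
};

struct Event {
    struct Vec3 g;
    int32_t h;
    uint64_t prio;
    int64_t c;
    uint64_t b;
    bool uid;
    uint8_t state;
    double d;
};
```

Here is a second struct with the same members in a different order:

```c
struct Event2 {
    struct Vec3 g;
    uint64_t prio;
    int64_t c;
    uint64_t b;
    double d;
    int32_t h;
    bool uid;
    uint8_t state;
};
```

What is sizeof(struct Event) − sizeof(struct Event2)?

8

Vec3: rss at 0 (size 1, align 1) → ends 1; pad 3 to align 4 for cpu; cpu at 4 (size 4, align 4) → ends 8; lock at 8 (size 8, align 8) → ends 16; pid at 16 (size 4, align 4) → ends 20; tail pad 4 to reach multiple of 8; total 24 bytes, alignment 8
g at 0 (size 24, align 8) → ends 24
h at 24 (size 4, align 4) → ends 28
pad 4 to align 8 for prio
prio at 32 (size 8, align 8) → ends 40
c at 40 (size 8, align 8) → ends 48
b at 48 (size 8, align 8) → ends 56
uid at 56 (size 1, align 1) → ends 57
state at 57 (size 1, align 1) → ends 58
pad 6 to align 8 for d
d at 64 (size 8, align 8) → ends 72
total 72 bytes, alignment 8
— Event2 —
g at 0 (size 24, align 8) → ends 24
prio at 24 (size 8, align 8) → ends 32
c at 32 (size 8, align 8) → ends 40
b at 40 (size 8, align 8) → ends 48
d at 48 (size 8, align 8) → ends 56
h at 56 (size 4, align 4) → ends 60
uid at 60 (size 1, align 1) → ends 61
state at 61 (size 1, align 1) → ends 62
tail pad 2 to reach multiple of 8
total 64 bytes, alignment 8
72 − 64 = 8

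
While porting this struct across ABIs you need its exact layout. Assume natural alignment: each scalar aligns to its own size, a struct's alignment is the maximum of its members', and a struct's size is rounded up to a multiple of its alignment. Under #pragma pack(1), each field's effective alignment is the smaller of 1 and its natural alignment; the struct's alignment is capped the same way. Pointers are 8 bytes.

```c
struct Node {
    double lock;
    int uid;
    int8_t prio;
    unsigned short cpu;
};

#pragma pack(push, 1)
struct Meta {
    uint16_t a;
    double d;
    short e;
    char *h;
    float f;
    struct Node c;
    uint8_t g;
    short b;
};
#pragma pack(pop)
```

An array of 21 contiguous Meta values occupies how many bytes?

Node: @0: lock [8B, align 8] → 8; @8: uid [4B, align 4] → 12; @12: prio [1B, align 1] → 13; +1 pad (align 2); @14: cpu [2B, align 2] → 16; size 16, align 8
@0: a [2B, align 1] → 2
@2: d [8B, align 1] → 10
@10: e [2B, align 1] → 12
@12: h [8B, align 1] → 20
@20: f [4B, align 1] → 24
@24: c [16B, align 1] → 40
@40: g [1B, align 1] → 41
@41: b [2B, align 1] → 43
size 43, align 1
array of 21: 21 × 43 = 903

903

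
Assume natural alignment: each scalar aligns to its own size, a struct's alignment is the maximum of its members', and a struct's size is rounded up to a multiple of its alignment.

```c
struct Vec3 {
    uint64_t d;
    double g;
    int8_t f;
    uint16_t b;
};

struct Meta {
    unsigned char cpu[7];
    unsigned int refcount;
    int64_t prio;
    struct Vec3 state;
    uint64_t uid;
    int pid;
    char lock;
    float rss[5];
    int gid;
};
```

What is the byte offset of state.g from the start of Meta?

Vec3: d at 0 (size 8, align 8) → ends 8; g at 8 (size 8, align 8) → ends 16; f at 16 (size 1, align 1) → ends 17; pad 1 to align 2 for b; b at 18 (size 2, align 2) → ends 20; tail pad 4 to reach multiple of 8; total 24 bytes, alignment 8
cpu at 0 (size 7, align 1) → ends 7
pad 1 to align 4 for refcount
refcount at 8 (size 4, align 4) → ends 12
pad 4 to align 8 for prio
prio at 16 (size 8, align 8) → ends 24
state at 24 (size 24, align 8) → ends 48
within Vec3: g at 8
24 + 8 = 32

32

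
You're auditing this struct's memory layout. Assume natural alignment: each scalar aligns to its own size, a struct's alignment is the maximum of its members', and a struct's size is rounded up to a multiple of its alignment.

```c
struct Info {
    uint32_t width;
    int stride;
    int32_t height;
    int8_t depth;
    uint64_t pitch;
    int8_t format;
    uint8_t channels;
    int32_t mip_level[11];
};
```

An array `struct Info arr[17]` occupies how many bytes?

@0: width [4B, align 4] → 4
@4: stride [4B, align 4] → 8
@8: height [4B, align 4] → 12
@12: depth [1B, align 1] → 13
+3 pad (align 8)
@16: pitch [8B, align 8] → 24
@24: format [1B, align 1] → 25
@25: channels [1B, align 1] → 26
+2 pad (align 4)
@28: mip_level [44B, align 4] → 72
size 72, align 8
array of 17: 17 × 72 = 1224

1224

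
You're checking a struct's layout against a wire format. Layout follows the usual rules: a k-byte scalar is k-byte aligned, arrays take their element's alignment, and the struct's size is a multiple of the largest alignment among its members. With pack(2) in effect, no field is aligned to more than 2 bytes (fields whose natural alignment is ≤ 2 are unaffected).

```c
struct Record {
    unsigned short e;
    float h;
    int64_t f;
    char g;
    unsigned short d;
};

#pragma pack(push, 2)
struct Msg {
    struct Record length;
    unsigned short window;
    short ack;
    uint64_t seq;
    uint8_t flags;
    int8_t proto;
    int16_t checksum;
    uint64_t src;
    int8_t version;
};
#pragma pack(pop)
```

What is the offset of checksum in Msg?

Record: @0: e [2B, align 2] → 2; +2 pad (align 4); @4: h [4B, align 4] → 8; @8: f [8B, align 8] → 16; @16: g [1B, align 1] → 17; +1 pad (align 2); @18: d [2B, align 2] → 20; +4 tail pad (align 8); size 24, align 8
@0: length [24B, align 2] → 24
@24: window [2B, align 2] → 26
@26: ack [2B, align 2] → 28
@28: seq [8B, align 2] → 36
@36: flags [1B, align 1] → 37
@37: proto [1B, align 1] → 38
@38: checksum [2B, align 2] → 40

38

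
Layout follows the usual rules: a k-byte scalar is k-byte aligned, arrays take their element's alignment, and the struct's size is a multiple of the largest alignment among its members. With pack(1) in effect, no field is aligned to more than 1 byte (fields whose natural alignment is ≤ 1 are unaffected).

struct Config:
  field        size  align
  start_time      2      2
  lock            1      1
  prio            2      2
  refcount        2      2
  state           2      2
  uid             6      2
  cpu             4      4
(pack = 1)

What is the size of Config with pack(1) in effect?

19

@0: start_time [2B, align 1] → 2
@2: lock [1B, align 1] → 3
@3: prio [2B, align 1] → 5
@5: refcount [2B, align 1] → 7
@7: state [2B, align 1] → 9
@9: uid [6B, align 1] → 15
@15: cpu [4B, align 1] → 19
size 19, align 1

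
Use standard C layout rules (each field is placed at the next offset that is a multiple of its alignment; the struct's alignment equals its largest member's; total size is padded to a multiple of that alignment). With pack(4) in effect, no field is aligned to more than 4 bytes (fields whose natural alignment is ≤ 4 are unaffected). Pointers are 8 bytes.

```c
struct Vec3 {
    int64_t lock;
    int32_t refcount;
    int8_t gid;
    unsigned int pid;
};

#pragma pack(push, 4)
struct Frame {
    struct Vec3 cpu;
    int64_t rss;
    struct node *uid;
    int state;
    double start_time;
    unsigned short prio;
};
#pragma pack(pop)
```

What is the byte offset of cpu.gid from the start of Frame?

12

Vec3: 0..8  lock  (8B, 8-aligned); 8..12  refcount  (4B, 4-aligned); 12..13  gid  (1B, 1-aligned); 13..16  -- padding (3B); 16..20  pid  (4B, 4-aligned); 20..24  -- tail padding (4B); sizeof = 24, alignof = 8
0..24  cpu  (24B, 4-aligned)
within Vec3: gid at 12
0 + 12 = 12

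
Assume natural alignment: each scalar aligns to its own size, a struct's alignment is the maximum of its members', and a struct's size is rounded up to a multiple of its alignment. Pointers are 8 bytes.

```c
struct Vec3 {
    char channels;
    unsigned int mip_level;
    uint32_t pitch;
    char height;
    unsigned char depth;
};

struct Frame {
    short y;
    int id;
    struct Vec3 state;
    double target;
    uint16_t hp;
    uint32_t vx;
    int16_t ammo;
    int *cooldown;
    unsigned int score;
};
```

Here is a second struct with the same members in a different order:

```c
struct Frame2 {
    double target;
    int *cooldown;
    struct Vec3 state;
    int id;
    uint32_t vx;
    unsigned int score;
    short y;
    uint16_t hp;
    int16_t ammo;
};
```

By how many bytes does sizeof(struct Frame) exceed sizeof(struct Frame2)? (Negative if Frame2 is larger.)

8

Vec3: channels at 0 (size 1, align 1) → ends 1; pad 3 to align 4 for mip_level; mip_level at 4 (size 4, align 4) → ends 8; pitch at 8 (size 4, align 4) → ends 12; height at 12 (size 1, align 1) → ends 13; depth at 13 (size 1, align 1) → ends 14; tail pad 2 to reach multiple of 4; total 16 bytes, alignment 4
y at 0 (size 2, align 2) → ends 2
pad 2 to align 4 for id
id at 4 (size 4, align 4) → ends 8
state at 8 (size 16, align 4) → ends 24
target at 24 (size 8, align 8) → ends 32
hp at 32 (size 2, align 2) → ends 34
pad 2 to align 4 for vx
vx at 36 (size 4, align 4) → ends 40
ammo at 40 (size 2, align 2) → ends 42
pad 6 to align 8 for cooldown
cooldown at 48 (size 8, align 8) → ends 56
score at 56 (size 4, align 4) → ends 60
tail pad 4 to reach multiple of 8
total 64 bytes, alignment 8
— Frame2 —
target at 0 (size 8, align 8) → ends 8
cooldown at 8 (size 8, align 8) → ends 16
state at 16 (size 16, align 4) → ends 32
id at 32 (size 4, align 4) → ends 36
vx at 36 (size 4, align 4) → ends 40
score at 40 (size 4, align 4) → ends 44
y at 44 (size 2, align 2) → ends 46
hp at 46 (size 2, align 2) → ends 48
ammo at 48 (size 2, align 2) → ends 50
tail pad 6 to reach multiple of 8
total 56 bytes, alignment 8
64 − 56 = 8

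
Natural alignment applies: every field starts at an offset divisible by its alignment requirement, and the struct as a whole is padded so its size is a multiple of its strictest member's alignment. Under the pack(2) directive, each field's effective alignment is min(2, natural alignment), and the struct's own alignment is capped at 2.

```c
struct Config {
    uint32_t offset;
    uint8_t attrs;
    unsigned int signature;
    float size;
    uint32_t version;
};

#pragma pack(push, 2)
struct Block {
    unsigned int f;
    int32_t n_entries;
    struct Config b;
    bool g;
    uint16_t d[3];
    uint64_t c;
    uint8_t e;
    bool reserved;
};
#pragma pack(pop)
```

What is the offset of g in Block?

28

Config: 0..4  offset  (4B, 4-aligned); 4..5  attrs  (1B, 1-aligned); 5..8  -- padding (3B); 8..12  signature  (4B, 4-aligned); 12..16  size  (4B, 4-aligned); 16..20  version  (4B, 4-aligned); sizeof = 20, alignof = 4
0..4  f  (4B, 2-aligned)
4..8  n_entries  (4B, 2-aligned)
8..28  b  (20B, 2-aligned)
28..29  g  (1B, 1-aligned)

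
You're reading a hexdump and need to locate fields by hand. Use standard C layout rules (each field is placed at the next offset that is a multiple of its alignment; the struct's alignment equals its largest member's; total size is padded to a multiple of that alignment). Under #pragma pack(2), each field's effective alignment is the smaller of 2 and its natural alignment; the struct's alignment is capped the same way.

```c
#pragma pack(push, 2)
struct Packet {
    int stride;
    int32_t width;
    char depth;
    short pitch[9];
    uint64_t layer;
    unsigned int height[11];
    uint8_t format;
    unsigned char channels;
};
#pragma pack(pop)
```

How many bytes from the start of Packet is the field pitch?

10

stride at 0 (size 4, align 2) → ends 4
width at 4 (size 4, align 2) → ends 8
depth at 8 (size 1, align 1) → ends 9
pad 1 to align 2 for pitch
pitch at 10 (size 18, align 2) → ends 28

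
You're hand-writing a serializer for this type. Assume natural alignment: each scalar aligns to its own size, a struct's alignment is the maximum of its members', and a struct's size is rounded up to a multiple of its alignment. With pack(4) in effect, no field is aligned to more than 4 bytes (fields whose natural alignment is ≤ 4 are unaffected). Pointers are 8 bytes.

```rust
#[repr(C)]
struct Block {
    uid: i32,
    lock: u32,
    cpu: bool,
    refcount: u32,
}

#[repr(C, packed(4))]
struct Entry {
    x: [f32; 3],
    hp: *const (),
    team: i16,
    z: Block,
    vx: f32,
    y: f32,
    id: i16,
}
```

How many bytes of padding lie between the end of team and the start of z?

2

Block: 0..4  uid  (4B, 4-aligned); 4..8  lock  (4B, 4-aligned); 8..9  cpu  (1B, 1-aligned); 9..12  -- padding (3B); 12..16  refcount  (4B, 4-aligned); sizeof = 16, alignof = 4
0..12  x  (12B, 4-aligned)
12..20  hp  (8B, 4-aligned)
20..22  team  (2B, 2-aligned)
22..24  -- padding (2B)
24..40  z  (16B, 4-aligned)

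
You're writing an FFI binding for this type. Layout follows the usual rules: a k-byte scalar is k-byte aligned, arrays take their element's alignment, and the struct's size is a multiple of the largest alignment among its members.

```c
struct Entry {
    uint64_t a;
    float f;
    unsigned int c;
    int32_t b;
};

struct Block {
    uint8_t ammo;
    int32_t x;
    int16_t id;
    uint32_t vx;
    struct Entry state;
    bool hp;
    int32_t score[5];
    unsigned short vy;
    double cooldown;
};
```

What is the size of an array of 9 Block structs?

Entry: a at 0 (size 8, align 8) → ends 8; f at 8 (size 4, align 4) → ends 12; c at 12 (size 4, align 4) → ends 16; b at 16 (size 4, align 4) → ends 20; tail pad 4 to reach multiple of 8; total 24 bytes, alignment 8
ammo at 0 (size 1, align 1) → ends 1
pad 3 to align 4 for x
x at 4 (size 4, align 4) → ends 8
id at 8 (size 2, align 2) → ends 10
pad 2 to align 4 for vx
vx at 12 (size 4, align 4) → ends 16
state at 16 (size 24, align 8) → ends 40
hp at 40 (size 1, align 1) → ends 41
pad 3 to align 4 for score
score at 44 (size 20, align 4) → ends 64
vy at 64 (size 2, align 2) → ends 66
pad 6 to align 8 for cooldown
cooldown at 72 (size 8, align 8) → ends 80
total 80 bytes, alignment 8
array of 9: 9 × 80 = 720

720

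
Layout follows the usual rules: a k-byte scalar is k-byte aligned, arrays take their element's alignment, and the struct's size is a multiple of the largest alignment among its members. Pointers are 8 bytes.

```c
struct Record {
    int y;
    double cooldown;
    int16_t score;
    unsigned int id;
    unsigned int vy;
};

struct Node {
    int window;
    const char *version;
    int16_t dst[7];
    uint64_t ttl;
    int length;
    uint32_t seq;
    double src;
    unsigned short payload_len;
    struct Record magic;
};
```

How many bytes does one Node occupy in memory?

96

Record: @0: y [4B, align 4] → 4; +4 pad (align 8); @8: cooldown [8B, align 8] → 16; @16: score [2B, align 2] → 18; +2 pad (align 4); @20: id [4B, align 4] → 24; @24: vy [4B, align 4] → 28; +4 tail pad (align 8); size 32, align 8
@0: window [4B, align 4] → 4
+4 pad (align 8)
@8: version [8B, align 8] → 16
@16: dst [14B, align 2] → 30
+2 pad (align 8)
@32: ttl [8B, align 8] → 40
@40: length [4B, align 4] → 44
@44: seq [4B, align 4] → 48
@48: src [8B, align 8] → 56
@56: payload_len [2B, align 2] → 58
+6 pad (align 8)
@64: magic [32B, align 8] → 96
size 96, align 8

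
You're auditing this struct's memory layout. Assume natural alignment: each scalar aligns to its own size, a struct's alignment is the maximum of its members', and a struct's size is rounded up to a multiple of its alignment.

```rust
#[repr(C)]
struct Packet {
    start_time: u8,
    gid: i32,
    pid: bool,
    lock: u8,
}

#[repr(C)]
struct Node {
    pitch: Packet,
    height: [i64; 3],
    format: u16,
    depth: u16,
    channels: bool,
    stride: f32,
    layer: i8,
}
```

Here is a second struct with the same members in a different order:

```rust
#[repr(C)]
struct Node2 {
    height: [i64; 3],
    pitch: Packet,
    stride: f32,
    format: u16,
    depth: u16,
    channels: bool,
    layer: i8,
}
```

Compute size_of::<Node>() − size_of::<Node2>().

Packet: start_time at 0 (size 1, align 1) → ends 1; pad 3 to align 4 for gid; gid at 4 (size 4, align 4) → ends 8; pid at 8 (size 1, align 1) → ends 9; lock at 9 (size 1, align 1) → ends 10; tail pad 2 to reach multiple of 4; total 12 bytes, alignment 4
pitch at 0 (size 12, align 4) → ends 12
pad 4 to align 8 for height
height at 16 (size 24, align 8) → ends 40
format at 40 (size 2, align 2) → ends 42
depth at 42 (size 2, align 2) → ends 44
channels at 44 (size 1, align 1) → ends 45
pad 3 to align 4 for stride
stride at 48 (size 4, align 4) → ends 52
layer at 52 (size 1, align 1) → ends 53
tail pad 3 to reach multiple of 8
total 56 bytes, alignment 8
— Node2 —
height at 0 (size 24, align 8) → ends 24
pitch at 24 (size 12, align 4) → ends 36
stride at 36 (size 4, align 4) → ends 40
format at 40 (size 2, align 2) → ends 42
depth at 42 (size 2, align 2) → ends 44
channels at 44 (size 1, align 1) → ends 45
layer at 45 (size 1, align 1) → ends 46
tail pad 2 to reach multiple of 8
total 48 bytes, alignment 8
56 − 48 = 8

8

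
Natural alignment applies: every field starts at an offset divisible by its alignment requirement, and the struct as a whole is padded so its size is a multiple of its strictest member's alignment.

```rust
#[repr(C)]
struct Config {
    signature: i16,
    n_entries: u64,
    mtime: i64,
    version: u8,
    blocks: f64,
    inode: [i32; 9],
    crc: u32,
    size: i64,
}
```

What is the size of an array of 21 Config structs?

1848

@0: signature [2B, align 2] → 2
+6 pad (align 8)
@8: n_entries [8B, align 8] → 16
@16: mtime [8B, align 8] → 24
@24: version [1B, align 1] → 25
+7 pad (align 8)
@32: blocks [8B, align 8] → 40
@40: inode [36B, align 4] → 76
@76: crc [4B, align 4] → 80
@80: size [8B, align 8] → 88
size 88, align 8
array of 21: 21 × 88 = 1848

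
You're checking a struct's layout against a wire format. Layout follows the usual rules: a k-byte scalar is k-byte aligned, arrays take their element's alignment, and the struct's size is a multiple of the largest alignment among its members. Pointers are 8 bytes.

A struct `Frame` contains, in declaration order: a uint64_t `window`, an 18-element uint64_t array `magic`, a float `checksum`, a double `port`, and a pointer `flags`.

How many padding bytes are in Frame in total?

4

window at 0 (size 8, align 8) → ends 8
magic at 8 (size 144, align 8) → ends 152
checksum at 152 (size 4, align 4) → ends 156
pad 4 to align 8 for port
port at 160 (size 8, align 8) → ends 168
flags at 168 (size 8, align 8) → ends 176
total 176 bytes, alignment 8
data bytes 172, size 176 → padding 4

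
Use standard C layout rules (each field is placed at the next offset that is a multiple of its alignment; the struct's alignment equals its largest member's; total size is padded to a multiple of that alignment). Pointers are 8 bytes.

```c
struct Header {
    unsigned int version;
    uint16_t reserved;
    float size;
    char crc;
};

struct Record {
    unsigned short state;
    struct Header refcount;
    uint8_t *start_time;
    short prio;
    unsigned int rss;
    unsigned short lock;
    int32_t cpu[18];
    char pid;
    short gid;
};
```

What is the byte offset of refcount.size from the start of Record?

12

Header: @0: version [4B, align 4] → 4; @4: reserved [2B, align 2] → 6; +2 pad (align 4); @8: size [4B, align 4] → 12; @12: crc [1B, align 1] → 13; +3 tail pad (align 4); size 16, align 4
@0: state [2B, align 2] → 2
+2 pad (align 4)
@4: refcount [16B, align 4] → 20
within Header: size at 8
4 + 8 = 12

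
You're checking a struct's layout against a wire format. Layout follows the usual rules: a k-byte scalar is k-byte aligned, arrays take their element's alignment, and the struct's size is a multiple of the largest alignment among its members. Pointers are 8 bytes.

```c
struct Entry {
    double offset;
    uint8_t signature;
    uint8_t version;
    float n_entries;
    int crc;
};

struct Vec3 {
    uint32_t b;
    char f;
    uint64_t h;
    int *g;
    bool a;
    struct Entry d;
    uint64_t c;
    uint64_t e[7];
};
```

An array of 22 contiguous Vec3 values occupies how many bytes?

Entry: @0: offset [8B, align 8] → 8; @8: signature [1B, align 1] → 9; @9: version [1B, align 1] → 10; +2 pad (align 4); @12: n_entries [4B, align 4] → 16; @16: crc [4B, align 4] → 20; +4 tail pad (align 8); size 24, align 8
@0: b [4B, align 4] → 4
@4: f [1B, align 1] → 5
+3 pad (align 8)
@8: h [8B, align 8] → 16
@16: g [8B, align 8] → 24
@24: a [1B, align 1] → 25
+7 pad (align 8)
@32: d [24B, align 8] → 56
@56: c [8B, align 8] → 64
@64: e [56B, align 8] → 120
size 120, align 8
array of 22: 22 × 120 = 2640

2640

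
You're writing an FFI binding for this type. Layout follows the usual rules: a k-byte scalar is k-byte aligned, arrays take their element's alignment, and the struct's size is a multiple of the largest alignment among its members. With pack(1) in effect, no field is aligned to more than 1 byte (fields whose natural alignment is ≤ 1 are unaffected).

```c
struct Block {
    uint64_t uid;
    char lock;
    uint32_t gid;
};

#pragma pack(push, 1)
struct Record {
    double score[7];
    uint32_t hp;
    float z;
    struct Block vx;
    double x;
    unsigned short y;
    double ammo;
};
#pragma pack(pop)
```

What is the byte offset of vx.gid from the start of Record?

76

Block: uid at 0 (size 8, align 8) → ends 8; lock at 8 (size 1, align 1) → ends 9; pad 3 to align 4 for gid; gid at 12 (size 4, align 4) → ends 16; total 16 bytes, alignment 8
score at 0 (size 56, align 1) → ends 56
hp at 56 (size 4, align 1) → ends 60
z at 60 (size 4, align 1) → ends 64
vx at 64 (size 16, align 1) → ends 80
within Block: gid at 12
64 + 12 = 76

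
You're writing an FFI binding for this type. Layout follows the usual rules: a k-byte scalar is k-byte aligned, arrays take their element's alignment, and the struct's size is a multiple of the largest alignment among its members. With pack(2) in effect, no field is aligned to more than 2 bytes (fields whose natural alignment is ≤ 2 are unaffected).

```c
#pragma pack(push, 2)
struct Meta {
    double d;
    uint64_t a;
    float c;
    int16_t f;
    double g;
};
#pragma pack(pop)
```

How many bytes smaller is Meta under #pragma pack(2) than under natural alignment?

2

natural layout:
  @0: d [8B, align 8] → 8
  @8: a [8B, align 8] → 16
  @16: c [4B, align 4] → 20
  @20: f [2B, align 2] → 22
  +2 pad (align 8)
  @24: g [8B, align 8] → 32
  size 32, align 8
packed(2) layout:
  @0: d [8B, align 2] → 8
  @8: a [8B, align 2] → 16
  @16: c [4B, align 2] → 20
  @20: f [2B, align 2] → 22
  @22: g [8B, align 2] → 30
  size 30, align 2
32 − 30 = 2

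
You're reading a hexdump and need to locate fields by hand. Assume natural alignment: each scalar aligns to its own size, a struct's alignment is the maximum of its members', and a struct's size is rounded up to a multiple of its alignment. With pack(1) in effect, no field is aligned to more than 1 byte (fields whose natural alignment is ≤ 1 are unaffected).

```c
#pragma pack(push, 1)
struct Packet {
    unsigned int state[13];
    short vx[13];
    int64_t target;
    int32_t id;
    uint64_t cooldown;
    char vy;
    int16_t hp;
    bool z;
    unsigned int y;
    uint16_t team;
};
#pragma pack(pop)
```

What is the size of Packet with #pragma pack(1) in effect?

108

0..52  state  (52B, 1-aligned)
52..78  vx  (26B, 1-aligned)
78..86  target  (8B, 1-aligned)
86..90  id  (4B, 1-aligned)
90..98  cooldown  (8B, 1-aligned)
98..99  vy  (1B, 1-aligned)
99..101  hp  (2B, 1-aligned)
101..102  z  (1B, 1-aligned)
102..106  y  (4B, 1-aligned)
106..108  team  (2B, 1-aligned)
sizeof = 108, alignof = 1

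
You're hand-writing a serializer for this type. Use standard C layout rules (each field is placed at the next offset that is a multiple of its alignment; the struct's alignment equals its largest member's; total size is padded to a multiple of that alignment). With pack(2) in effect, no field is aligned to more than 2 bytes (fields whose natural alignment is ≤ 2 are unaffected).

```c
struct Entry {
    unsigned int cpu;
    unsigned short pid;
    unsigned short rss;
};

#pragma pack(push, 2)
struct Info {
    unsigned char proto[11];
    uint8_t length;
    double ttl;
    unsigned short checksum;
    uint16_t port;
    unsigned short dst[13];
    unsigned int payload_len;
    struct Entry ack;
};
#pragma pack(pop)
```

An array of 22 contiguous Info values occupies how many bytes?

Entry: cpu at 0 (size 4, align 4) → ends 4; pid at 4 (size 2, align 2) → ends 6; rss at 6 (size 2, align 2) → ends 8; total 8 bytes, alignment 4
proto at 0 (size 11, align 1) → ends 11
length at 11 (size 1, align 1) → ends 12
ttl at 12 (size 8, align 2) → ends 20
checksum at 20 (size 2, align 2) → ends 22
port at 22 (size 2, align 2) → ends 24
dst at 24 (size 26, align 2) → ends 50
payload_len at 50 (size 4, align 2) → ends 54
ack at 54 (size 8, align 2) → ends 62
total 62 bytes, alignment 2
array of 22: 22 × 62 = 1364

1364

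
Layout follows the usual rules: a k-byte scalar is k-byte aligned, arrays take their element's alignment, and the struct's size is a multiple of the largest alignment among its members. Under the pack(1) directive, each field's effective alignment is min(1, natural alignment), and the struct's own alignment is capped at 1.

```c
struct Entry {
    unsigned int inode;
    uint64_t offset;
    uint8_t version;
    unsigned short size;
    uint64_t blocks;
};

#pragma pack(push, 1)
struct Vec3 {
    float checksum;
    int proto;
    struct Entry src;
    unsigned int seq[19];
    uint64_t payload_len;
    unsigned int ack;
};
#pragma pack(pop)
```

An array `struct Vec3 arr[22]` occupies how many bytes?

2816

Entry: @0: inode [4B, align 4] → 4; +4 pad (align 8); @8: offset [8B, align 8] → 16; @16: version [1B, align 1] → 17; +1 pad (align 2); @18: size [2B, align 2] → 20; +4 pad (align 8); @24: blocks [8B, align 8] → 32; size 32, align 8
@0: checksum [4B, align 1] → 4
@4: proto [4B, align 1] → 8
@8: src [32B, align 1] → 40
@40: seq [76B, align 1] → 116
@116: payload_len [8B, align 1] → 124
@124: ack [4B, align 1] → 128
size 128, align 1
array of 22: 22 × 128 = 2816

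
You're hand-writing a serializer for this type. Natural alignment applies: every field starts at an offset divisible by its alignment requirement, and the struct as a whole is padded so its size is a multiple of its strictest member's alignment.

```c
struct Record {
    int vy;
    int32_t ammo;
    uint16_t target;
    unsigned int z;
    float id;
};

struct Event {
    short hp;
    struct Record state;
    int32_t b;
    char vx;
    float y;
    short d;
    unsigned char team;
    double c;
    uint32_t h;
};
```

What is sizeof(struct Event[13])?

728

Record: vy at 0 (size 4, align 4) → ends 4; ammo at 4 (size 4, align 4) → ends 8; target at 8 (size 2, align 2) → ends 10; pad 2 to align 4 for z; z at 12 (size 4, align 4) → ends 16; id at 16 (size 4, align 4) → ends 20; total 20 bytes, alignment 4
hp at 0 (size 2, align 2) → ends 2
pad 2 to align 4 for state
state at 4 (size 20, align 4) → ends 24
b at 24 (size 4, align 4) → ends 28
vx at 28 (size 1, align 1) → ends 29
pad 3 to align 4 for y
y at 32 (size 4, align 4) → ends 36
d at 36 (size 2, align 2) → ends 38
team at 38 (size 1, align 1) → ends 39
pad 1 to align 8 for c
c at 40 (size 8, align 8) → ends 48
h at 48 (size 4, align 4) → ends 52
tail pad 4 to reach multiple of 8
total 56 bytes, alignment 8
array of 13: 13 × 56 = 728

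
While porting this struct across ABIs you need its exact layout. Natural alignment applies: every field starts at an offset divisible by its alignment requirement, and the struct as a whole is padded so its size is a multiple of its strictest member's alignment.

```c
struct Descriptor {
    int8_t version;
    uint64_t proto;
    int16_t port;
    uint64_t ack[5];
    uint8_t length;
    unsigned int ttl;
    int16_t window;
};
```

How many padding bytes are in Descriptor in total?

22

0..1  version  (1B, 1-aligned)
1..8  -- padding (7B)
8..16  proto  (8B, 8-aligned)
16..18  port  (2B, 2-aligned)
18..24  -- padding (6B)
24..64  ack  (40B, 8-aligned)
64..65  length  (1B, 1-aligned)
65..68  -- padding (3B)
68..72  ttl  (4B, 4-aligned)
72..74  window  (2B, 2-aligned)
74..80  -- tail padding (6B)
sizeof = 80, alignof = 8
data bytes 58, size 80 → padding 22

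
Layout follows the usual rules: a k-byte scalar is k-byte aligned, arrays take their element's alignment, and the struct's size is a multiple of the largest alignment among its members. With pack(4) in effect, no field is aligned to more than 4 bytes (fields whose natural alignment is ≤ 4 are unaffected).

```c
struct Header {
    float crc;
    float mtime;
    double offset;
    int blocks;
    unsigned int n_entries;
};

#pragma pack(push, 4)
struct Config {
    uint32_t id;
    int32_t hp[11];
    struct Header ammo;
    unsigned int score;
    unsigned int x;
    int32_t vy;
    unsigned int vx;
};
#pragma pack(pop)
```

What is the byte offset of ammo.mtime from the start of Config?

52

Header: crc at 0 (size 4, align 4) → ends 4; mtime at 4 (size 4, align 4) → ends 8; offset at 8 (size 8, align 8) → ends 16; blocks at 16 (size 4, align 4) → ends 20; n_entries at 20 (size 4, align 4) → ends 24; total 24 bytes, alignment 8
id at 0 (size 4, align 4) → ends 4
hp at 4 (size 44, align 4) → ends 48
ammo at 48 (size 24, align 4) → ends 72
within Header: mtime at 4
48 + 4 = 52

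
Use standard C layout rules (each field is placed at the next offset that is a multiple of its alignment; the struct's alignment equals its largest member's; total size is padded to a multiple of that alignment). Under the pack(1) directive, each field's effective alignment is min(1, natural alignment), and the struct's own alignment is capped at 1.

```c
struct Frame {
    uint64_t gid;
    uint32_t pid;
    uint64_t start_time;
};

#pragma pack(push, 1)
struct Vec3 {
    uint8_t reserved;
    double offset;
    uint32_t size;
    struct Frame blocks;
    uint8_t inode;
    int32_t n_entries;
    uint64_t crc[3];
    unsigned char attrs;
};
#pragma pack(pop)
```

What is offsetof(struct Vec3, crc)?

Frame: gid at 0 (size 8, align 8) → ends 8; pid at 8 (size 4, align 4) → ends 12; pad 4 to align 8 for start_time; start_time at 16 (size 8, align 8) → ends 24; total 24 bytes, alignment 8
reserved at 0 (size 1, align 1) → ends 1
offset at 1 (size 8, align 1) → ends 9
size at 9 (size 4, align 1) → ends 13
blocks at 13 (size 24, align 1) → ends 37
inode at 37 (size 1, align 1) → ends 38
n_entries at 38 (size 4, align 1) → ends 42
crc at 42 (size 24, align 1) → ends 66

42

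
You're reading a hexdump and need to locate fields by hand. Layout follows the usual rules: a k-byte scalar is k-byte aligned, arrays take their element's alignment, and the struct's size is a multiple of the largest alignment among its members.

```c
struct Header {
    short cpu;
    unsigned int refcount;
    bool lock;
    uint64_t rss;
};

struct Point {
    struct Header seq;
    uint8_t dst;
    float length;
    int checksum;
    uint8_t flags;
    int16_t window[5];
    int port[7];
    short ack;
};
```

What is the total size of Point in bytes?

Header: 0..2  cpu  (2B, 2-aligned); 2..4  -- padding (2B); 4..8  refcount  (4B, 4-aligned); 8..9  lock  (1B, 1-aligned); 9..16  -- padding (7B); 16..24  rss  (8B, 8-aligned); sizeof = 24, alignof = 8
0..24  seq  (24B, 8-aligned)
24..25  dst  (1B, 1-aligned)
25..28  -- padding (3B)
28..32  length  (4B, 4-aligned)
32..36  checksum  (4B, 4-aligned)
36..37  flags  (1B, 1-aligned)
37..38  -- padding (1B)
38..48  window  (10B, 2-aligned)
48..76  port  (28B, 4-aligned)
76..78  ack  (2B, 2-aligned)
78..80  -- tail padding (2B)
sizeof = 80, alignof = 8

80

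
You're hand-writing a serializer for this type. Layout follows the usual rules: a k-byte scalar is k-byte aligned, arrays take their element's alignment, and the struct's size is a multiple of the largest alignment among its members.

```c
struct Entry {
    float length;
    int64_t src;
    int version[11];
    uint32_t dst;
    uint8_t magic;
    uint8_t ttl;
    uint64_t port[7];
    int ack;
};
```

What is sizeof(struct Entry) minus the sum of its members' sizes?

length at 0 (size 4, align 4) → ends 4
pad 4 to align 8 for src
src at 8 (size 8, align 8) → ends 16
version at 16 (size 44, align 4) → ends 60
dst at 60 (size 4, align 4) → ends 64
magic at 64 (size 1, align 1) → ends 65
ttl at 65 (size 1, align 1) → ends 66
pad 6 to align 8 for port
port at 72 (size 56, align 8) → ends 128
ack at 128 (size 4, align 4) → ends 132
tail pad 4 to reach multiple of 8
total 136 bytes, alignment 8
data bytes 122, size 136 → padding 14

14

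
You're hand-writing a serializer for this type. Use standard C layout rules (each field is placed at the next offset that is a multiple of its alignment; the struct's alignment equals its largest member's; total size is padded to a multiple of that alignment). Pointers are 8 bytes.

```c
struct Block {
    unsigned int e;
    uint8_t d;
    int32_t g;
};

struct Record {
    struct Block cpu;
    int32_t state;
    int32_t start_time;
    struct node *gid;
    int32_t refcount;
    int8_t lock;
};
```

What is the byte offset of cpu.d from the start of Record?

Block: @0: e [4B, align 4] → 4; @4: d [1B, align 1] → 5; +3 pad (align 4); @8: g [4B, align 4] → 12; size 12, align 4
@0: cpu [12B, align 4] → 12
within Block: d at 4
0 + 4 = 4

4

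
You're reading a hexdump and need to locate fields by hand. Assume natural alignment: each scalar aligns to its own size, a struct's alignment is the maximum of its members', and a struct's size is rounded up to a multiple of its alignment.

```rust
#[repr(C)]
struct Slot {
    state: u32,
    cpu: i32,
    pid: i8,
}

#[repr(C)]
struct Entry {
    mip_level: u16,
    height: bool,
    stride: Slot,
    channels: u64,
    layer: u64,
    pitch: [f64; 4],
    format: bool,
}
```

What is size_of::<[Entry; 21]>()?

1512

Slot: 0..4  state  (4B, 4-aligned); 4..8  cpu  (4B, 4-aligned); 8..9  pid  (1B, 1-aligned); 9..12  -- tail padding (3B); sizeof = 12, alignof = 4
0..2  mip_level  (2B, 2-aligned)
2..3  height  (1B, 1-aligned)
3..4  -- padding (1B)
4..16  stride  (12B, 4-aligned)
16..24  channels  (8B, 8-aligned)
24..32  layer  (8B, 8-aligned)
32..64  pitch  (32B, 8-aligned)
64..65  format  (1B, 1-aligned)
65..72  -- tail padding (7B)
sizeof = 72, alignof = 8
array of 21: 21 × 72 = 1512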